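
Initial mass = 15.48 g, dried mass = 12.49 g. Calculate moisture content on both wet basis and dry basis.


Moisture lost = 15.48 - 12.49 = 2.99 g
Wet basis MC = 2.99 / 15.48 x 100 = 19.3%
Dry basis MC = 2.99 / 12.49 x 100 = 23.9%


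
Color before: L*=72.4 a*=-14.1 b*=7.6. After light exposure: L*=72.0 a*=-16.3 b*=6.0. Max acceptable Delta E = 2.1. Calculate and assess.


dL = -0.4, da = -2.2, db = -1.6
dE = sqrt((-0.4)^2 + (-2.2)^2 + (-1.6)^2) = 2.75
Max = 2.1
Passes: No


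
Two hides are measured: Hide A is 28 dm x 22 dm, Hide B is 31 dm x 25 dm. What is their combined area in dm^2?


Hide A area = 28 x 22 = 616 dm^2
Hide B area = 31 x 25 = 775 dm^2
Total = 616 + 775 = 1391 dm^2


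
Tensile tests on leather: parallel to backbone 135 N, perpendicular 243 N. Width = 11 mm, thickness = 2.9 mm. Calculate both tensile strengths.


Parallel = 4.23 N/mm^2
Perpendicular = 7.62 N/mm^2

Area = 11 x 2.9 = 31.9 mm^2
TS (parallel) = 135 / 31.9 = 4.23 N/mm^2
TS (perpendicular) = 243 / 31.9 = 7.62 N/mm^2


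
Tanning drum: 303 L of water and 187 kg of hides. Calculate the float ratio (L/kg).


1.6


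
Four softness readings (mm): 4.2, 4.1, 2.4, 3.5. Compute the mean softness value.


Sum = 4.2 + 4.1 + 2.4 + 3.5
Mean = 14.2 / 4 = 3.55 mm


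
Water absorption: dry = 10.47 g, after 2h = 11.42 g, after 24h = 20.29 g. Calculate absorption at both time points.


2h absorption = 9.1%
24h absorption = 93.8%


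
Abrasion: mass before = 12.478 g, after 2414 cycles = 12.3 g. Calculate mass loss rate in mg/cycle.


0.074 mg/cycle

Mass loss = 12.478 - 12.3 = 0.178 g
Rate = 0.178 / 2414 x 1000 = 0.074 mg/cycle


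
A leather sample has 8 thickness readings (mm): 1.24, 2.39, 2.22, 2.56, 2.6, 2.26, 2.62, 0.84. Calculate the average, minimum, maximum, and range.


Average = 2.09 mm
Min = 0.84 mm
Max = 2.62 mm
Range = 1.78 mm


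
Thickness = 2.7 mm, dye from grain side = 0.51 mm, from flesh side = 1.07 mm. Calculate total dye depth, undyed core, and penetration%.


Total dyed = 1.58 mm
Undyed core = 1.12 mm
Penetration = 58.5%

Total dyed = 0.51 + 1.07 = 1.58 mm
Undyed core = 2.7 - 1.58 = 1.12 mm
Penetration = 1.58 / 2.7 x 100 = 58.5%


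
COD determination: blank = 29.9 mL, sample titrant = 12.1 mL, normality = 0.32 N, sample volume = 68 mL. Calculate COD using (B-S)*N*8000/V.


COD = (29.9 - 12.1) x 0.32 x 8000 / 68
COD = 17.8 x 0.32 x 8000 / 68
COD = 670.1 mg/L


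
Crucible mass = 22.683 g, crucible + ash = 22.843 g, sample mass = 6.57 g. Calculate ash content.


Ash mass = 0.160 g
Ash content = 2.44%


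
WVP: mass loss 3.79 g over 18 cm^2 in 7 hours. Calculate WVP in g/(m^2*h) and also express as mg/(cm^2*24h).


WVP = 3.79 / (18 x 7) x 10000 = 300.79 g/(m^2*h)
Mass loss in mg = 3.79 x 1000 = 3790 mg
Per cm^2 per 24h in mg: 3790 x 24 / (18 x 7) = 90960 / 126 = 721.90 mg/(cm^2*24h)


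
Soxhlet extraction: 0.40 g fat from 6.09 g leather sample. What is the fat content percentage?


Fat content = 0.40 / 6.09 x 100
Fat = 6.6%


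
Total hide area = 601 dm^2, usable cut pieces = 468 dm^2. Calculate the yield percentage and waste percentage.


Yield = 77.9%
Waste = 22.1%


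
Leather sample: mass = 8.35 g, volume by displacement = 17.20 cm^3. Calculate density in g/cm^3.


Density = mass / volume
Density = 8.35 / 17.20 = 0.485 g/cm^3


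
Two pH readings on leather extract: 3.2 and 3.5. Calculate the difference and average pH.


Difference = |3.2 - 3.5| = 0.3
Average = (3.2 + 3.5) / 2 = 3.35


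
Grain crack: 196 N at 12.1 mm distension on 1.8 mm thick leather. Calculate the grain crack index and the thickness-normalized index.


Crack index = 196 / 12.1 = 16.2 N/mm
Normalized = 16.2 / 1.8 = 9.0 N/mm per mm


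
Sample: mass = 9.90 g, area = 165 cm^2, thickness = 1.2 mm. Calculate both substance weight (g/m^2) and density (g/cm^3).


Substance weight = 600.0 g/m^2
Density = 0.500 g/cm^3

SW = 9.90 / 165 x 10000 = 600.0 g/m^2
Volume = 165 x 1.2 / 10 = 19.80 cm^3
Density = 9.90 / 19.80 = 0.500 g/cm^3


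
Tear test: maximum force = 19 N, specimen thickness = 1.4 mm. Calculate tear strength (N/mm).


Tear strength = force / thickness
Tear = 19 / 1.4 = 13.6 N/mm


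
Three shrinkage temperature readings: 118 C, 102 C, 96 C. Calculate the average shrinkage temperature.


Average = (118 + 102 + 96) / 3
Average = 316 / 3 = 105.3 C


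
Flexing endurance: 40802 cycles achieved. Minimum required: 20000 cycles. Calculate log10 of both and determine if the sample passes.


log10(40802) = 4.61
log10(20000) = 4.30
Passes: Yes


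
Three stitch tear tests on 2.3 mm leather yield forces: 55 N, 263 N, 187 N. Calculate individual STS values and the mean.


STS1 = 55 / 2.3 = 23.9 N/mm
STS2 = 263 / 2.3 = 114.3 N/mm
STS3 = 187 / 2.3 = 81.3 N/mm
Mean = (23.9 + 114.3 + 81.3) / 3 = 73.2 N/mm


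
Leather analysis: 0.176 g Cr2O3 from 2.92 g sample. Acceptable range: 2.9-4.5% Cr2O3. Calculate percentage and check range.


Cr2O3 = 6.03%
Within range: No

Cr2O3% = 0.176 / 2.92 x 100 = 6.03%
Acceptable range: 2.9 to 4.5%
Within range: No


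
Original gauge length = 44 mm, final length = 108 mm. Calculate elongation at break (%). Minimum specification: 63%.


Extension = 108 - 44 = 64 mm
Elongation = 64 / 44 x 100 = 145.5%
Minimum required: 63%
Meets specification: Yes


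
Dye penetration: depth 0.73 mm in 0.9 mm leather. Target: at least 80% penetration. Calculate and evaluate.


Penetration = 0.73 / 0.9 x 100 = 81.1%
Target: 80%
Meets target: Yes


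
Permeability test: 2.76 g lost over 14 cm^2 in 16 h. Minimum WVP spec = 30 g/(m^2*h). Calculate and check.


WVP = 123.21 g/(m^2*h)
Meets specification: Yes


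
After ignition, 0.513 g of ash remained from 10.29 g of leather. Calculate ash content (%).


4.99%

Ash% = 0.513 / 10.29 x 100
Ash% = 4.99%


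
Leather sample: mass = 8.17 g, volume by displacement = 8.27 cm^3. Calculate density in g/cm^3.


0.988 g/cm^3


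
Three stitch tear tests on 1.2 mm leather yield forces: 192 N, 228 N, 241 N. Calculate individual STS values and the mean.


STS1 = 160.0 N/mm
STS2 = 190.0 N/mm
STS3 = 200.8 N/mm
Mean = 183.6 N/mm


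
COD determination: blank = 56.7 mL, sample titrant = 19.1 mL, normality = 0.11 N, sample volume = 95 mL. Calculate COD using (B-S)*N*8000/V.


COD = (56.7 - 19.1) x 0.11 x 8000 / 95
COD = 37.6 x 0.11 x 8000 / 95
COD = 348.3 mg/L


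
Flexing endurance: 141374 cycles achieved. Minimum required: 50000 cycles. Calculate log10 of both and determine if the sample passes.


Achieved: log10 = 5.15
Required: log10 = 4.70
Passes: Yes

log10(141374) = 5.15
log10(50000) = 4.70
Passes: Yes


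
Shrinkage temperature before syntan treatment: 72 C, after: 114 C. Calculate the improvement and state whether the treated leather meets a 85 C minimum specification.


Improvement = 114 - 72 = 42 C
Spec check: 114 C >= 85 C? Yes


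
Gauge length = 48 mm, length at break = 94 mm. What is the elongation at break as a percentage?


95.8%

Extension = 94 - 48 = 46 mm
Elongation = 46 / 48 x 100 = 95.8%


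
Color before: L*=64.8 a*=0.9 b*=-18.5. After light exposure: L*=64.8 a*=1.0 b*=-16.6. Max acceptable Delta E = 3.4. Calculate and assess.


dL = 0.0, da = 0.1, db = 1.9
dE = sqrt((0.0)^2 + (0.1)^2 + (1.9)^2) = 1.90
Max = 3.4
Passes: Yes


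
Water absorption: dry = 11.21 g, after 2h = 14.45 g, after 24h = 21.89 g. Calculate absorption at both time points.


WA (2h) = (14.45 - 11.21) / 11.21 x 100 = 28.9%
WA (24h) = (21.89 - 11.21) / 11.21 x 100 = 95.3%


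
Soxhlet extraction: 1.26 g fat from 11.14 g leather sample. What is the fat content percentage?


11.3%

Fat content = 1.26 / 11.14 x 100
Fat = 11.3%


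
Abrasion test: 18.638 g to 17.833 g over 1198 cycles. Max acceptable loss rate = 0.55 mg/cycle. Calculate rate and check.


Loss = 18.638 - 17.833 = 0.805 g
Rate = 0.805 g / 1198 cycles x 1000 = 0.672 mg/cycle
Max = 0.55 mg/cycle
Passes: No


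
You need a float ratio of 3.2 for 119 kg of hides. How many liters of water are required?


380.8 L

Water = hide weight x target ratio
Water = 119 x 3.2 = 380.8 L


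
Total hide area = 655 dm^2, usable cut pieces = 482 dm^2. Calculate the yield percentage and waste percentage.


Yield = 73.6%
Waste = 26.4%


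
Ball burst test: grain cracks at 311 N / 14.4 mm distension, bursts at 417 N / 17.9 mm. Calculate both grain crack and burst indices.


Crack index = 21.6 N/mm
Burst index = 23.3 N/mm

Crack index = 311 / 14.4 = 21.6 N/mm
Burst index = 417 / 17.9 = 23.3 N/mm


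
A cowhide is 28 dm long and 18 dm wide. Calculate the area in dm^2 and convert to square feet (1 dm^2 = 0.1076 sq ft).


504 dm^2
54.23 sq ft


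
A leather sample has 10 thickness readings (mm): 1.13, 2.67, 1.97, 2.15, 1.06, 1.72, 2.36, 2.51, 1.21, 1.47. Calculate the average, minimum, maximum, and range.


Average = 1.83 mm
Min = 1.06 mm
Max = 2.67 mm
Range = 1.61 mm

Sum = 18.25
Average = 18.25 / 10 = 1.83 mm
Minimum = 1.06 mm
Maximum = 2.67 mm
Range = 2.67 - 1.06 = 1.61 mm


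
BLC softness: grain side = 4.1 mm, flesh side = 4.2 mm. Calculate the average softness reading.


Average = (4.1 + 4.2) / 2
Average = 4.15 mm


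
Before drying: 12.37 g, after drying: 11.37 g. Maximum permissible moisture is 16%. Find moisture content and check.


Moisture content = 8.1%
Acceptable: Yes


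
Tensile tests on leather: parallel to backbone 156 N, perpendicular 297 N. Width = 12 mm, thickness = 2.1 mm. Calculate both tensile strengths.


Area = 12 x 2.1 = 25.2 mm^2
TS (parallel) = 156 / 25.2 = 6.19 N/mm^2
TS (perpendicular) = 297 / 25.2 = 11.79 N/mm^2


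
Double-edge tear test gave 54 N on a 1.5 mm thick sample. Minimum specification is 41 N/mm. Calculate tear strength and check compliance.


Tear strength = 36.0 N/mm
Compliant: No

Tear strength = 54 / 1.5 = 36.0 N/mm
Required minimum = 41 N/mm
Compliant: No


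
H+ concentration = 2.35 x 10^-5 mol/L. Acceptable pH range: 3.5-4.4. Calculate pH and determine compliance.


pH = -log10(2.35 x 10^-5) = 4.63
Range: 3.5 to 4.4
Compliant: No


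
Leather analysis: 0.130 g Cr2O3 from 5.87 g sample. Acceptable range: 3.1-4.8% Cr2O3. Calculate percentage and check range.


Cr2O3 = 2.21%
Within range: No

Cr2O3% = 0.130 / 5.87 x 100 = 2.21%
Acceptable range: 3.1 to 4.8%
Within range: No


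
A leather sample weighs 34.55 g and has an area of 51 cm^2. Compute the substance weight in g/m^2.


6774.5 g/m^2


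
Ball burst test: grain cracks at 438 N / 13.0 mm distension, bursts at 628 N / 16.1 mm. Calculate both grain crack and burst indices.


Crack index = 33.7 N/mm
Burst index = 39.0 N/mm

Crack index = 438 / 13.0 = 33.7 N/mm
Burst index = 628 / 16.1 = 39.0 N/mm


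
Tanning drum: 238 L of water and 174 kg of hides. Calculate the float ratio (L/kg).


1.4

Float ratio = water / hide weight
Ratio = 238 / 174 = 1.4


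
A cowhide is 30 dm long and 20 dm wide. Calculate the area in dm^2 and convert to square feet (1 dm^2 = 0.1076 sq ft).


Area = 30 x 20 = 600 dm^2
Conversion: 600 x 0.1076 = 64.56 sq ft


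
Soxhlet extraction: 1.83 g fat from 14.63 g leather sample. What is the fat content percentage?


12.5%


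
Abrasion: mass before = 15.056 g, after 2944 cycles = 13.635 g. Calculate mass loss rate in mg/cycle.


Mass loss = 15.056 - 13.635 = 1.421 g
Rate = 1.421 / 2944 x 1000 = 0.483 mg/cycle


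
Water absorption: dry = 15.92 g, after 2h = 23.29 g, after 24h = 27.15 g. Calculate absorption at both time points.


2h absorption = 46.3%
24h absorption = 70.5%

WA (2h) = (23.29 - 15.92) / 15.92 x 100 = 46.3%
WA (24h) = (27.15 - 15.92) / 15.92 x 100 = 70.5%


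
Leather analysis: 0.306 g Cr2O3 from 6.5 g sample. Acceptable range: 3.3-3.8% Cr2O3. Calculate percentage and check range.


Cr2O3% = 0.306 / 6.5 x 100 = 4.71%
Acceptable range: 3.3 to 3.8%
Within range: No


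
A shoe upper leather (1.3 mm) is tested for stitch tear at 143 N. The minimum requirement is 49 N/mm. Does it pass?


STS = 110.0 N/mm
Passes: Yes

STS = 143 / 1.3 = 110.0 N/mm
Minimum required: 49 N/mm
Passes: Yes


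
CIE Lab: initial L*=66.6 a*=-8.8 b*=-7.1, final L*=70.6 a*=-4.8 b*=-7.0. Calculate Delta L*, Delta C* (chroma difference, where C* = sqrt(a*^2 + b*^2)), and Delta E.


Delta L* = 70.6 - 66.6 = 4.0
C1* = sqrt((-8.8)^2 + (-7.1)^2) = 11.307
C2* = sqrt((-4.8)^2 + (-7.0)^2) = 8.488
Delta C* = 8.488 - 11.307 = -2.82
Delta E = sqrt((4.0)^2 + (4.0)^2 + (0.1)^2) = 5.66


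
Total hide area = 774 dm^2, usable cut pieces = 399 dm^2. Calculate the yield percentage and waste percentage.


Yield = 399 / 774 x 100 = 51.6%
Waste = 774 - 399 = 375 dm^2
Waste% = 100 - 51.6 = 48.4%


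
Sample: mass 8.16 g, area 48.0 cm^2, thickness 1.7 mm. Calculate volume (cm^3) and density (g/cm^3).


Volume = 8.160 cm^3
Density = 1.000 g/cm^3


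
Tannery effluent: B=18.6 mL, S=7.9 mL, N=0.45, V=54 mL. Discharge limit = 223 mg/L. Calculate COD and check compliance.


COD = 713.3 mg/L
Compliant: No


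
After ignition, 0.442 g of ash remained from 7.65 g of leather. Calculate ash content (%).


Ash% = 0.442 / 7.65 x 100
Ash% = 5.78%


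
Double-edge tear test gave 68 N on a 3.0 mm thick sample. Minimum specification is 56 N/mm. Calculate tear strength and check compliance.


Tear strength = 68 / 3.0 = 22.7 N/mm
Required minimum = 56 N/mm
Compliant: No


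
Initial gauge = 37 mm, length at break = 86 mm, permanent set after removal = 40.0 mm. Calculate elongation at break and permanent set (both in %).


Elongation at break = (86 - 37) / 37 x 100 = 132.4%
Permanent set = (40.0 - 37) / 37 x 100 = 8.1%


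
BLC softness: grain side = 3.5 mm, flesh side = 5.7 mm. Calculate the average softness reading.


4.60 mm


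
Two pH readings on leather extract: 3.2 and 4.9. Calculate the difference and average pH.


Difference = 1.7
Average pH = 4.05


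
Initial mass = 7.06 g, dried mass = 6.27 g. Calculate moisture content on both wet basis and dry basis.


Moisture lost = 7.06 - 6.27 = 0.79 g
Wet basis MC = 0.79 / 7.06 x 100 = 11.2%
Dry basis MC = 0.79 / 6.27 x 100 = 12.6%


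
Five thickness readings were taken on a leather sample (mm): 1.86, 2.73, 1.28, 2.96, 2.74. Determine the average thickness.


Sum = 1.86 + 2.73 + 1.28 + 2.96 + 2.74 = 11.57
Average = 11.57 / 5 = 2.31 mm


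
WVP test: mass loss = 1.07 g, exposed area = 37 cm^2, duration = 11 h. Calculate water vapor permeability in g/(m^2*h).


WVP = mass_loss / (area x time) x 10000
WVP = 1.07 / (37 x 11) x 10000
WVP = 1.07 / 407 x 10000 = 26.29 g/(m^2*h)


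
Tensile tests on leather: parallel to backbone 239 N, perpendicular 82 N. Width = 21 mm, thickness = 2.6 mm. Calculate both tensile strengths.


Area = 21 x 2.6 = 54.6 mm^2
TS (parallel) = 239 / 54.6 = 4.38 N/mm^2
TS (perpendicular) = 82 / 54.6 = 1.50 N/mm^2


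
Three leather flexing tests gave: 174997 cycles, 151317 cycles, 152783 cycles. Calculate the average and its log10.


Average = 159699 cycles
log10 = 5.20


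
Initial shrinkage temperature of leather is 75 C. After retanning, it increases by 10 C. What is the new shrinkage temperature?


85 C


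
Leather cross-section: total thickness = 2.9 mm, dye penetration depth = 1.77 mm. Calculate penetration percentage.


61.0%

Penetration% = 1.77 / 2.9 x 100
Penetration = 61.0%


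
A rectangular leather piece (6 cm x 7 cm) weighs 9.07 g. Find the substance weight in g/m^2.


2159.5 g/m^2


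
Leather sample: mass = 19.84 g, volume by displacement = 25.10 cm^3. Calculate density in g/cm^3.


0.790 g/cm^3


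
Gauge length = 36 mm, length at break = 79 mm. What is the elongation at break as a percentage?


Extension = 79 - 36 = 43 mm
Elongation = 43 / 36 x 100 = 119.4%


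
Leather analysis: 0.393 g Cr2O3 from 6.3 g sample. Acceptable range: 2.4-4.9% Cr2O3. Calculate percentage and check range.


Cr2O3% = 0.393 / 6.3 x 100 = 6.24%
Acceptable range: 2.4 to 4.9%
Within range: No


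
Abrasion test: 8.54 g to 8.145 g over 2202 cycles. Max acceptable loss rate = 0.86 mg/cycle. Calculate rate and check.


Rate = 0.179 mg/cycle
Passes: Yes

Loss = 8.54 - 8.145 = 0.395 g
Rate = 0.395 g / 2202 cycles x 1000 = 0.179 mg/cycle
Max = 0.86 mg/cycle
Passes: Yes


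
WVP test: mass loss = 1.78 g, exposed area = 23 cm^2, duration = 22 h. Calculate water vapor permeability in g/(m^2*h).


WVP = mass_loss / (area x time) x 10000
WVP = 1.78 / (23 x 22) x 10000
WVP = 1.78 / 506 x 10000 = 35.18 g/(m^2*h)


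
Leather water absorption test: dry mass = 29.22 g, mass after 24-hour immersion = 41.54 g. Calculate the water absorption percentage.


42.2%


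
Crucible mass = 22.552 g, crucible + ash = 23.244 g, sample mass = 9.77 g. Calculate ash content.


Ash mass = 23.244 - 22.552 = 0.692 g
Ash% = 0.692 / 9.77 x 100 = 7.08%


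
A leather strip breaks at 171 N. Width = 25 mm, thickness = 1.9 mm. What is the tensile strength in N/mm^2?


3.60 N/mm^2


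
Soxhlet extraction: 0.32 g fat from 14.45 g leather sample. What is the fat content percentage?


Fat content = 0.32 / 14.45 x 100
Fat = 2.2%


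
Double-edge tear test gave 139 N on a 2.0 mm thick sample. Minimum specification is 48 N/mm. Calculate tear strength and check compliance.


Tear strength = 69.5 N/mm
Compliant: Yes

Tear strength = 139 / 2.0 = 69.5 N/mm
Required minimum = 48 N/mm
Compliant: Yes


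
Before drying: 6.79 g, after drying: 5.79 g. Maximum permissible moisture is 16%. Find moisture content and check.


MC = (6.79 - 5.79) / 6.79 x 100 = 14.7%
Maximum: 16%
Acceptable: Yes


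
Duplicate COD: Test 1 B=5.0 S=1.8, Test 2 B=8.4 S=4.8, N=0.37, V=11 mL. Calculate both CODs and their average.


COD1 = 861.1 mg/L
COD2 = 968.7 mg/L
Average = 914.9 mg/L


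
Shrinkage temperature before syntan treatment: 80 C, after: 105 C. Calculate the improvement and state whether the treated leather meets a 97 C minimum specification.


Improvement = 25 C
Meets 97 C spec: Yes

Improvement = 105 - 80 = 25 C
Spec check: 105 C >= 97 C? Yes


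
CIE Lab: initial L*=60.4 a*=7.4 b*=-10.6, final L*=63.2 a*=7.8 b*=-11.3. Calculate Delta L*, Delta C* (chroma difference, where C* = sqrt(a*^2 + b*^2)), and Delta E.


Delta L* = 63.2 - 60.4 = 2.8
C1* = sqrt((7.4)^2 + (-10.6)^2) = 12.927
C2* = sqrt((7.8)^2 + (-11.3)^2) = 13.731
Delta C* = 13.731 - 12.927 = 0.80
Delta E = sqrt((2.8)^2 + (0.4)^2 + (-0.7)^2) = 2.91


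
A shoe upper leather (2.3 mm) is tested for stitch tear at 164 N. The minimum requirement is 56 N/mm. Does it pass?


STS = 71.3 N/mm
Passes: Yes


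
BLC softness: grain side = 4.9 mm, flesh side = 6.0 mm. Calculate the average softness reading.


5.45 mm


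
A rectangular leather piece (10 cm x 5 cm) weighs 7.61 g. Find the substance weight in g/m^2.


Area = 10 x 5 = 50 cm^2
SW = 7.61 / 50 x 10000 = 1522.0 g/m^2


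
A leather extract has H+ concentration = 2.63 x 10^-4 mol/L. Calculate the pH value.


pH = 3.58


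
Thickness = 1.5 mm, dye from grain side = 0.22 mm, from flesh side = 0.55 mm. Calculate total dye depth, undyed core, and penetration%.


Total dyed = 0.77 mm
Undyed core = 0.73 mm
Penetration = 51.3%


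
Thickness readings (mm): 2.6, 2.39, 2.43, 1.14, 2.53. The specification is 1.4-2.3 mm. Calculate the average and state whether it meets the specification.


Sum = 11.09
Average = 11.09 / 5 = 2.22 mm
Specification range: 1.4 to 2.3 mm
Within spec: Yes


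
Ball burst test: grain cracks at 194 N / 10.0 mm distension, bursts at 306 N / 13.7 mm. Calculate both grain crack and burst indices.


Crack index = 194 / 10.0 = 19.4 N/mm
Burst index = 306 / 13.7 = 22.3 N/mm


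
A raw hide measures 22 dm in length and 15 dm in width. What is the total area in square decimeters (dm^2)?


Area = length x width
Area = 22 x 15 = 330 dm^2


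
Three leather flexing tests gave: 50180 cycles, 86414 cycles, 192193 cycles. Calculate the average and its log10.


Average = (50180 + 86414 + 192193) / 3 = 109596 cycles
log10(109596) = 5.04


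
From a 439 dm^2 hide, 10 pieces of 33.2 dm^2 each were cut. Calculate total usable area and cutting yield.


Usable area = 332.0 dm^2
Yield = 75.6%

Total usable = 10 x 33.2 = 332.0 dm^2
Yield = 332.0 / 439 x 100 = 75.6%


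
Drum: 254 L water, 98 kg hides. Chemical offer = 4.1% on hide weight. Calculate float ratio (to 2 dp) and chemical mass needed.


Float ratio = 2.59
Chemical needed = 4.018 kg


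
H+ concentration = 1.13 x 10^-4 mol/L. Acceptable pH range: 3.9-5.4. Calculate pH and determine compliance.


pH = 3.95
Compliant: Yes

pH = -log10(1.13 x 10^-4) = 3.95
Range: 3.9 to 5.4
Compliant: Yes


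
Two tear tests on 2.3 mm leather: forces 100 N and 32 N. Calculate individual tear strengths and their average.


Tear 1 = 43.5 N/mm
Tear 2 = 13.9 N/mm
Average = 28.7 N/mm

Tear 1 = 100 / 2.3 = 43.5 N/mm
Tear 2 = 32 / 2.3 = 13.9 N/mm
Average = (43.5 + 13.9) / 2 = 28.7 N/mm


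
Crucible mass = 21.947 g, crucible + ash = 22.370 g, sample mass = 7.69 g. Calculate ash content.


Ash mass = 0.423 g
Ash content = 5.50%

Ash mass = 22.370 - 21.947 = 0.423 g
Ash% = 0.423 / 7.69 x 100 = 5.50%


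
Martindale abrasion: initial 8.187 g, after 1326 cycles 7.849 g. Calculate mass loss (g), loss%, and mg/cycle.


Loss = 8.187 - 7.849 = 0.338 g
Loss% = 0.338 / 8.187 x 100 = 4.13%
Rate = 0.338 / 1326 x 1000 = 0.255 mg/cycle


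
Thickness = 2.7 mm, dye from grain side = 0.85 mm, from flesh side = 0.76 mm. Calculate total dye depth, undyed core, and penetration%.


Total dyed = 0.85 + 0.76 = 1.61 mm
Undyed core = 2.7 - 1.61 = 1.09 mm
Penetration = 1.61 / 2.7 x 100 = 59.6%


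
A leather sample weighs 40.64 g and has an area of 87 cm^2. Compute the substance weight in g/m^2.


Substance weight = mass / area x 10000
SW = 40.64 / 87 x 10000
SW = 4671.3 g/m^2


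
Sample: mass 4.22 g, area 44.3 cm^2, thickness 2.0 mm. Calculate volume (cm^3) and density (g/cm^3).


Volume = 8.860 cm^3
Density = 0.476 g/cm^3

Thickness in cm = 2.0 / 10 = 0.20 cm
Volume = 44.3 x 0.20 = 8.860 cm^3
Density = 4.22 / 8.860 = 0.476 g/cm^3


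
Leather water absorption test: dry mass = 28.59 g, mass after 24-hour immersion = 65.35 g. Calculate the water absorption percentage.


Water absorbed = 65.35 - 28.59 = 36.76 g
WA% = 36.76 / 28.59 x 100 = 128.6%


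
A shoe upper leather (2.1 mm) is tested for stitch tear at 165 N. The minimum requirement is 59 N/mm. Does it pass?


STS = 165 / 2.1 = 78.6 N/mm
Minimum required: 59 N/mm
Passes: Yes


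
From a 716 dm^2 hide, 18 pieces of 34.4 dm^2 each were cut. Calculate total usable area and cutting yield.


Usable area = 619.2 dm^2
Yield = 86.5%

Total usable = 18 x 34.4 = 619.2 dm^2
Yield = 619.2 / 716 x 100 = 86.5%


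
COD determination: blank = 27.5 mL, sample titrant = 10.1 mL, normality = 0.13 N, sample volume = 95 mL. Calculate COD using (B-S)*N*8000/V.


COD = (27.5 - 10.1) x 0.13 x 8000 / 95
COD = 17.4 x 0.13 x 8000 / 95
COD = 190.5 mg/L


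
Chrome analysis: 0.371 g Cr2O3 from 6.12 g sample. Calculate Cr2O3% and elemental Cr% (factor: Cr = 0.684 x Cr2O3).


Cr2O3% = 0.371 / 6.12 x 100 = 6.06%
Cr% = 6.06 x 0.684 = 4.15%


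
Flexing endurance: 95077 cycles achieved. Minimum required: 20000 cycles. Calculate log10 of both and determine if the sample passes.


log10(95077) = 4.98
log10(20000) = 4.30
Passes: Yes


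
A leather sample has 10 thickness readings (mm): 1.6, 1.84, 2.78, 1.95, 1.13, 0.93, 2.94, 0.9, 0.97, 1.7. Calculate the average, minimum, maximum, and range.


Average = 1.67 mm
Min = 0.9 mm
Max = 2.94 mm
Range = 2.04 mm

Sum = 16.74
Average = 16.74 / 10 = 1.67 mm
Minimum = 0.9 mm
Maximum = 2.94 mm
Range = 2.94 - 0.9 = 2.04 mm


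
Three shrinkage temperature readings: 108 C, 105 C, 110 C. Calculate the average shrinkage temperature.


Average = (108 + 105 + 110) / 3
Average = 323 / 3 = 107.7 C


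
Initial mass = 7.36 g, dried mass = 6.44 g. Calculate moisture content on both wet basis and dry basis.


Moisture lost = 7.36 - 6.44 = 0.92 g
Wet basis MC = 0.92 / 7.36 x 100 = 12.5%
Dry basis MC = 0.92 / 6.44 x 100 = 14.3%


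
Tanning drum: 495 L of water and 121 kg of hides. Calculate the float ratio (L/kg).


4.1


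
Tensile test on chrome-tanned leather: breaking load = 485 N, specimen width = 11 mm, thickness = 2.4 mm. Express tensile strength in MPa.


18.37 MPa


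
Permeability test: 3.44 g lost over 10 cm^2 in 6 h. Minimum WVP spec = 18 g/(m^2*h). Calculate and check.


WVP = 3.44 / (10 x 6) x 10000 = 573.33 g/(m^2*h)
Minimum: 18 g/(m^2*h)
Meets spec: Yes


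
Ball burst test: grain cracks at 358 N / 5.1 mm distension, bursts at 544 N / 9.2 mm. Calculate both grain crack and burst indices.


Crack index = 70.2 N/mm
Burst index = 59.1 N/mm


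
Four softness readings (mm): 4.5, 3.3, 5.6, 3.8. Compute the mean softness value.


Sum = 4.5 + 3.3 + 5.6 + 3.8
Mean = 17.2 / 4 = 4.30 mm


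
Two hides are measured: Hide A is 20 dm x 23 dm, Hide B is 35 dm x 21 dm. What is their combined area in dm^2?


Hide A area = 20 x 23 = 460 dm^2
Hide B area = 35 x 21 = 735 dm^2
Total = 460 + 735 = 1195 dm^2


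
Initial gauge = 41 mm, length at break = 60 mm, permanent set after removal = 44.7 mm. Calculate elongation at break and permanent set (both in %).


Elongation at break = 46.3%
Permanent set = 9.0%

Elongation at break = (60 - 41) / 41 x 100 = 46.3%
Permanent set = (44.7 - 41) / 41 x 100 = 9.0%


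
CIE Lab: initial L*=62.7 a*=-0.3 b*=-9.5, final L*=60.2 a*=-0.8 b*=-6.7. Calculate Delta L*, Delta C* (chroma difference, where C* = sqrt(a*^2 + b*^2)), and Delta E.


Delta L* = 60.2 - 62.7 = -2.5
C1* = sqrt((-0.3)^2 + (-9.5)^2) = 9.505
C2* = sqrt((-0.8)^2 + (-6.7)^2) = 6.748
Delta C* = 6.748 - 9.505 = -2.76
Delta E = sqrt((-2.5)^2 + (-0.5)^2 + (2.8)^2) = 3.79


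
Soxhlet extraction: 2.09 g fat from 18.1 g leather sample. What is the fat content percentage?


11.5%


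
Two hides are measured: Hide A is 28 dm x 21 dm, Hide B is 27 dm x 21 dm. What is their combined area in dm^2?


Hide A area = 28 x 21 = 588 dm^2
Hide B area = 27 x 21 = 567 dm^2
Total = 588 + 567 = 1155 dm^2


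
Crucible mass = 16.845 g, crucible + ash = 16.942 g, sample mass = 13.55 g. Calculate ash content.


Ash mass = 0.097 g
Ash content = 0.72%

Ash mass = 16.942 - 16.845 = 0.097 g
Ash% = 0.097 / 13.55 x 100 = 0.72%


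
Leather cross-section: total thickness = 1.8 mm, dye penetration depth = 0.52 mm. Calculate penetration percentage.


28.9%

Penetration% = 0.52 / 1.8 x 100
Penetration = 28.9%


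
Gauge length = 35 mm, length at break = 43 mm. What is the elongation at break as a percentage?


Extension = 43 - 35 = 8 mm
Elongation = 8 / 35 x 100 = 22.9%


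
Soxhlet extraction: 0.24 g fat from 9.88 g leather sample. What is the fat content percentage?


Fat content = 0.24 / 9.88 x 100
Fat = 2.4%


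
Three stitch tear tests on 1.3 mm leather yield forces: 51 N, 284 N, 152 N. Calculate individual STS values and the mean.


STS1 = 39.2 N/mm
STS2 = 218.5 N/mm
STS3 = 116.9 N/mm
Mean = 124.9 N/mm


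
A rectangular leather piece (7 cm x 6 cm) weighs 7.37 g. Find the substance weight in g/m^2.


Area = 7 x 6 = 42 cm^2
SW = 7.37 / 42 x 10000 = 1754.8 g/m^2


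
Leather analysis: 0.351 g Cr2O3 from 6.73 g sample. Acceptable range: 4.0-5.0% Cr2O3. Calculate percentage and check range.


Cr2O3% = 0.351 / 6.73 x 100 = 5.22%
Acceptable range: 4.0 to 5.0%
Within range: No


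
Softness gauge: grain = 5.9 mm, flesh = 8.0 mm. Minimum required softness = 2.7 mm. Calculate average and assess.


Average = (5.9 + 8.0) / 2 = 6.95 mm
Minimum = 2.7 mm
Meets requirement: Yes


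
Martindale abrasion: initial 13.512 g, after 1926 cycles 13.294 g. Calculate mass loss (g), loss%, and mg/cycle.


Mass loss = 0.218 g
Loss = 1.61%
Rate = 0.113 mg/cycle

Loss = 13.512 - 13.294 = 0.218 g
Loss% = 0.218 / 13.512 x 100 = 1.61%
Rate = 0.218 / 1926 x 1000 = 0.113 mg/cycle


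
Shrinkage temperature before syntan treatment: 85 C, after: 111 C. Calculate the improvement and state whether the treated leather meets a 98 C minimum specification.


Improvement = 26 C
Meets 98 C spec: Yes


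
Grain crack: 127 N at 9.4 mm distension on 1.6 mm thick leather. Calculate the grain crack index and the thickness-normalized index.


Crack index = 127 / 9.4 = 13.5 N/mm
Normalized = 13.5 / 1.6 = 8.4 N/mm per mm


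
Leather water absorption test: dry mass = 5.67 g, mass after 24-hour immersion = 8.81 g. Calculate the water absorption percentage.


55.4%


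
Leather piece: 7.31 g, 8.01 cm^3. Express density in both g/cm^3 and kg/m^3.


Density = 7.31 / 8.01 = 0.913 g/cm^3
Convert: 0.913 x 1000 = 913 kg/m^3


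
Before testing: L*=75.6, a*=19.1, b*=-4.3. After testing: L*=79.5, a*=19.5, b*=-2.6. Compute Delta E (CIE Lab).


Delta E = 4.27

dL = 79.5 - 75.6 = 3.9
da = 19.5 - 19.1 = 0.4
db = -2.6 - (-4.3) = 1.7
dE = sqrt((3.9)^2 + (0.4)^2 + (1.7)^2) = 4.27


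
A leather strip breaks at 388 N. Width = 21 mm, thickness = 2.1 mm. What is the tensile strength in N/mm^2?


8.80 N/mm^2

Cross-sectional area = 21 x 2.1 = 44.1 mm^2
Tensile strength = 388 / 44.1 = 8.80 N/mm^2


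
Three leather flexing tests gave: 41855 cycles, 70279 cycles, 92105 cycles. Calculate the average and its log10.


Average = (41855 + 70279 + 92105) / 3 = 68080 cycles
log10(68080) = 4.83


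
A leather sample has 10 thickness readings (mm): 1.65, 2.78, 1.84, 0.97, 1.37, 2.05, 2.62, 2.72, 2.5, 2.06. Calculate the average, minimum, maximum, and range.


Average = 2.06 mm
Min = 0.97 mm
Max = 2.78 mm
Range = 1.81 mm

Sum = 20.56
Average = 20.56 / 10 = 2.06 mm
Minimum = 0.97 mm
Maximum = 2.78 mm
Range = 2.78 - 0.97 = 1.81 mm


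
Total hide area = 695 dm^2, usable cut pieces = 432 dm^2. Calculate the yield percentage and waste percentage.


Yield = 432 / 695 x 100 = 62.2%
Waste = 695 - 432 = 263 dm^2
Waste% = 100 - 62.2 = 37.8%


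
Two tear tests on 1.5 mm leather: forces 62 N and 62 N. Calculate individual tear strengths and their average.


Tear 1 = 41.3 N/mm
Tear 2 = 41.3 N/mm
Average = 41.3 N/mm

Tear 1 = 62 / 1.5 = 41.3 N/mm
Tear 2 = 62 / 1.5 = 41.3 N/mm
Average = (41.3 + 41.3) / 2 = 41.3 N/mm


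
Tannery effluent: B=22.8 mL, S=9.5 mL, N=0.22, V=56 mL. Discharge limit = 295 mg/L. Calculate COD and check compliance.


COD = 418.0 mg/L
Compliant: No

COD = (22.8 - 9.5) x 0.22 x 8000 / 56 = 418.0 mg/L
Limit: 295 mg/L
Compliant: No


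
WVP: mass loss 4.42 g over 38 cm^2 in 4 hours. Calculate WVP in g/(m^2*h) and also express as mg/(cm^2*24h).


WVP = 290.79 g/(m^2*h)
Daily rate = 697.89 mg/(cm^2*24h)

WVP = 4.42 / (38 x 4) x 10000 = 290.79 g/(m^2*h)
Mass loss in mg = 4.42 x 1000 = 4420 mg
Per cm^2 per 24h in mg: 4420 x 24 / (38 x 4) = 106080 / 152 = 697.89 mg/(cm^2*24h)


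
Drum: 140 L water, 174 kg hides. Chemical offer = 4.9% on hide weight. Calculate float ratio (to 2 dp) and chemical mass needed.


Float ratio = 0.80
Chemical needed = 8.526 kg

Float ratio = 140 / 174 = 0.80
Chemical = 174 x 4.9 / 100 = 8.526 kg


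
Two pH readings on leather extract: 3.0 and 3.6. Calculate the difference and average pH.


Difference = 0.6
Average pH = 3.30

Difference = |3.0 - 3.6| = 0.6
Average = (3.0 + 3.6) / 2 = 3.30


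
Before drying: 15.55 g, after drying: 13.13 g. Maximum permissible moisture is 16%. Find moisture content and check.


Moisture content = 15.6%
Acceptable: Yes

MC = (15.55 - 13.13) / 15.55 x 100 = 15.6%
Maximum: 16%
Acceptable: Yes


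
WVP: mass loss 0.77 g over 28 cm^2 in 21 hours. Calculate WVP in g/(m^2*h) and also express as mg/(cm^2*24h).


WVP = 0.77 / (28 x 21) x 10000 = 13.10 g/(m^2*h)
Mass loss in mg = 0.77 x 1000 = 770 mg
Per cm^2 per 24h in mg: 770 x 24 / (28 x 21) = 18480 / 588 = 31.43 mg/(cm^2*24h)


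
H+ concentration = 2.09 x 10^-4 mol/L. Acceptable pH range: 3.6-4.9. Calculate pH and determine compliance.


pH = 3.68
Compliant: Yes


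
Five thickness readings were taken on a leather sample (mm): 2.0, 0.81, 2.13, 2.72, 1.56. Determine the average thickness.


Sum = 2.0 + 0.81 + 2.13 + 2.72 + 1.56 = 9.22
Average = 9.22 / 5 = 1.84 mm


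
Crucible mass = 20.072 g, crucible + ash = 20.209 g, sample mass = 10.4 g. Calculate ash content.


Ash mass = 0.137 g
Ash content = 1.32%


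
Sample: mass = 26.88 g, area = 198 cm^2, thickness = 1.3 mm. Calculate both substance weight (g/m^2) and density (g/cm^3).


SW = 26.88 / 198 x 10000 = 1357.6 g/m^2
Volume = 198 x 1.3 / 10 = 25.74 cm^3
Density = 26.88 / 25.74 = 1.044 g/cm^3


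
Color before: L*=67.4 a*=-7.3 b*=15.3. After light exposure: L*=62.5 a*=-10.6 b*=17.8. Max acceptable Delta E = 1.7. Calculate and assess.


Delta E = 6.41
Passes: No

dL = -4.9, da = -3.3, db = 2.5
dE = sqrt((-4.9)^2 + (-3.3)^2 + (2.5)^2) = 6.41
Max = 1.7
Passes: No


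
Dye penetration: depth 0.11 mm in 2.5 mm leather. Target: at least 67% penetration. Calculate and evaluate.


Penetration = 0.11 / 2.5 x 100 = 4.4%
Target: 67%
Meets target: No


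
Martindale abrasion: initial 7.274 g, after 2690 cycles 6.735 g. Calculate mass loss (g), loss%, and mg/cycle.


Loss = 7.274 - 6.735 = 0.539 g
Loss% = 0.539 / 7.274 x 100 = 7.41%
Rate = 0.539 / 2690 x 1000 = 0.200 mg/cycle


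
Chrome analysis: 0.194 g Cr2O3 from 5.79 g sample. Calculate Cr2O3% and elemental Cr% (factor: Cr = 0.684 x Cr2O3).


Cr2O3 = 3.35%
Cr = 2.29%


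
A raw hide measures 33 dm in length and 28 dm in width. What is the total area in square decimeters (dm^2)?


924 dm^2

Area = length x width
Area = 33 x 28 = 924 dm^2


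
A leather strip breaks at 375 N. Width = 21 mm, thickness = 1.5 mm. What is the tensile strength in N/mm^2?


Cross-sectional area = 21 x 1.5 = 31.5 mm^2
Tensile strength = 375 / 31.5 = 11.90 N/mm^2


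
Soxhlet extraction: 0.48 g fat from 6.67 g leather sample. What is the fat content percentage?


7.2%

Fat content = 0.48 / 6.67 x 100
Fat = 7.2%


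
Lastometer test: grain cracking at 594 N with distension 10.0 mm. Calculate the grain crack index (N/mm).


59.4 N/mm


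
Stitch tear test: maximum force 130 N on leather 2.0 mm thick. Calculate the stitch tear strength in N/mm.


65.0 N/mm


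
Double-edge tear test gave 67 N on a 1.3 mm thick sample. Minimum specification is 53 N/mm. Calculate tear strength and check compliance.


Tear strength = 51.5 N/mm
Compliant: No


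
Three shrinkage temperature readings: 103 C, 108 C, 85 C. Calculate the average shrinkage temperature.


98.7 C

Average = (103 + 108 + 85) / 3
Average = 296 / 3 = 98.7 C


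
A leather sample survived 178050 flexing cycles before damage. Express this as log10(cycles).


log10(178050) = 5.25


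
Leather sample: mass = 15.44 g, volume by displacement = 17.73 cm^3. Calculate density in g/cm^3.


0.871 g/cm^3

Density = mass / volume
Density = 15.44 / 17.73 = 0.871 g/cm^3


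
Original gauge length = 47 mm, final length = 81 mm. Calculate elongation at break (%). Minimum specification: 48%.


Extension = 81 - 47 = 34 mm
Elongation = 34 / 47 x 100 = 72.3%
Minimum required: 48%
Meets specification: Yes


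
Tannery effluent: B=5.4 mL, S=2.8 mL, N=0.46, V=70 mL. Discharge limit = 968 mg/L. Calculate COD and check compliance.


COD = 136.7 mg/L
Compliant: Yes

COD = (5.4 - 2.8) x 0.46 x 8000 / 70 = 136.7 mg/L
Limit: 968 mg/L
Compliant: Yes


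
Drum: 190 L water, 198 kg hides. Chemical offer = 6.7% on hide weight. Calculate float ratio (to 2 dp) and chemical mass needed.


Float ratio = 190 / 198 = 0.96
Chemical = 198 x 6.7 / 100 = 13.266 kg


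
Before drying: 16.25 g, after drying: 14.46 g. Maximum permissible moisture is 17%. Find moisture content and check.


MC = (16.25 - 14.46) / 16.25 x 100 = 11.0%
Maximum: 17%
Acceptable: Yes


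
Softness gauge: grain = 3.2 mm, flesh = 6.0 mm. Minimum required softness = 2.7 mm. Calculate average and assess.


Average = (3.2 + 6.0) / 2 = 4.60 mm
Minimum = 2.7 mm
Meets requirement: Yes


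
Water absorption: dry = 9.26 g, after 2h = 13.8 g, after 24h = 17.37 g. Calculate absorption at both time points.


2h absorption = 49.0%
24h absorption = 87.6%

WA (2h) = (13.8 - 9.26) / 9.26 x 100 = 49.0%
WA (24h) = (17.37 - 9.26) / 9.26 x 100 = 87.6%


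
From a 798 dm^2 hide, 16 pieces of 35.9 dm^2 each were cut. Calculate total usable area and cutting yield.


Total usable = 16 x 35.9 = 574.4 dm^2
Yield = 574.4 / 798 x 100 = 72.0%


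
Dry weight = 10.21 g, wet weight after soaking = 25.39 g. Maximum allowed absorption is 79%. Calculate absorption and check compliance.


Absorption = 148.7%
Compliant: No


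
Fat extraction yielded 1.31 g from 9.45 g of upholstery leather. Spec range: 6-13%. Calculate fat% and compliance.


Fat% = 1.31 / 9.45 x 100 = 13.9%
Spec range: 6-13%
Compliant: No


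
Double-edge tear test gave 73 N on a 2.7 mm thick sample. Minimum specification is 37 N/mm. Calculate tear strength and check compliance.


Tear strength = 73 / 2.7 = 27.0 N/mm
Required minimum = 37 N/mm
Compliant: No


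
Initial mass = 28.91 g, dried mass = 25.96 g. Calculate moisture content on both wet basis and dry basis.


Wet basis = 10.2%
Dry basis = 11.4%


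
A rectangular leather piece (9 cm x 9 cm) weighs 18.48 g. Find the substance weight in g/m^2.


Area = 9 x 9 = 81 cm^2
SW = 18.48 / 81 x 10000 = 2281.5 g/m^2


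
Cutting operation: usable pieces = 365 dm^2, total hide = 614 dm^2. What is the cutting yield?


Yield = usable / total x 100
Yield = 365 / 614 x 100 = 59.4%


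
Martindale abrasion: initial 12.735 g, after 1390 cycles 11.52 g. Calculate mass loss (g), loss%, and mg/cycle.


Loss = 12.735 - 11.52 = 1.215 g
Loss% = 1.215 / 12.735 x 100 = 9.54%
Rate = 1.215 / 1390 x 1000 = 0.874 mg/cycle


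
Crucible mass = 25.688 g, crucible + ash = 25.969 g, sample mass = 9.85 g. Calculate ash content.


Ash mass = 25.969 - 25.688 = 0.281 g
Ash% = 0.281 / 9.85 x 100 = 2.85%


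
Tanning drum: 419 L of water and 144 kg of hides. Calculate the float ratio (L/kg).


2.9

Float ratio = water / hide weight
Ratio = 419 / 144 = 2.9


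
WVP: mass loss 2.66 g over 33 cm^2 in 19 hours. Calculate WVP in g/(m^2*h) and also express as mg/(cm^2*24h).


WVP = 42.42 g/(m^2*h)
Daily rate = 101.82 mg/(cm^2*24h)

WVP = 2.66 / (33 x 19) x 10000 = 42.42 g/(m^2*h)
Mass loss in mg = 2.66 x 1000 = 2660 mg
Per cm^2 per 24h in mg: 2660 x 24 / (33 x 19) = 63840 / 627 = 101.82 mg/(cm^2*24h)


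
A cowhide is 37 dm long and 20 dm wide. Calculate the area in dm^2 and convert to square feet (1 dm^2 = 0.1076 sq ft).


740 dm^2
79.62 sq ft


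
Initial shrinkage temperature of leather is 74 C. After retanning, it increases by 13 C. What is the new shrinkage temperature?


87 C

New Ts = 74 + 13 = 87 C


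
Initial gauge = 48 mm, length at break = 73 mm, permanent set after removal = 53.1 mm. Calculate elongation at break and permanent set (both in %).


Elongation at break = 52.1%
Permanent set = 10.6%

Elongation at break = (73 - 48) / 48 x 100 = 52.1%
Permanent set = (53.1 - 48) / 48 x 100 = 10.6%


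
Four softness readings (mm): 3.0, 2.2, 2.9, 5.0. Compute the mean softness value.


Sum = 3.0 + 2.2 + 2.9 + 5.0
Mean = 13.1 / 4 = 3.28 mm


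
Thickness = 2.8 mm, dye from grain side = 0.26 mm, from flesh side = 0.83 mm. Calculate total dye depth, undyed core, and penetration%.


Total dyed = 0.26 + 0.83 = 1.09 mm
Undyed core = 2.8 - 1.09 = 1.71 mm
Penetration = 1.09 / 2.8 x 100 = 38.9%
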